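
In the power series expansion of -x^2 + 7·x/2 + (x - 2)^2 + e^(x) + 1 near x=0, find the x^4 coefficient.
Expand to order 4: -x^2 + 7·x/2 + (x - 2)^2 + e^(x) + 1 = x^4/24 + x^3/6 + x^2/2 + x/2 + 6 + O(x^5).
The coefficient of x^4 is 1/24.

Final answer: 1/24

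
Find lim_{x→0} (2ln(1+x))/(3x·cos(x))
Both numerator and denominator → 0 as x → 0; this is a 0/0 indeterminate form.
Expand each to leading order near x = 0: numerator ~ 2·x, denominator ~ 3·x.
The limit of the ratio is 2/3.

Final answer: 2/3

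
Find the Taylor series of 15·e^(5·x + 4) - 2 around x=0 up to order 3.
625·x^3·e^(4)/2 + 375·x^2·e^(4)/2 + 75·x·e^(4) - 2 + 15·e^(4)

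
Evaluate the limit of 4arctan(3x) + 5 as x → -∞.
Evaluate the dominant behaviour as x → -∞; each term tends to a finite value or vanishes.
Limit = 5 - 2·π.

Final answer: 5 - 2·π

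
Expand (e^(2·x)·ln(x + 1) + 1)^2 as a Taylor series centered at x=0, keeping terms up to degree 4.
77·x^4/12 + 17·x^3/3 + 4·x^2 + 2·x + 1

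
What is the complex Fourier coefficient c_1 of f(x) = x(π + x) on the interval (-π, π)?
Compute the real Fourier coefficients first: a_1 = -4, b_1 = 2·π.
Then c_1 = (a_1 − i·b_1)/2 = -2 - i·π.

Final answer: -2 - i·π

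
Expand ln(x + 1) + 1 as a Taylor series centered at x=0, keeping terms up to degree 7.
x^7/7 - x^6/6 + x^5/5 - x^4/4 + x^3/3 - x^2/2 + x + 1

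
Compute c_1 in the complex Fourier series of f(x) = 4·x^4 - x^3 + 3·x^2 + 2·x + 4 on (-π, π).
Compute the real Fourier coefficients first: a_1 = 180 - 32·π^2, b_1 = 16 - 2·π^2.
Then c_1 = (a_1 − i·b_1)/2 = -16·π^2 + 90 - 8·i + i·π^2.

Final answer: -16·π^2 + 90 - 8·i + i·π^2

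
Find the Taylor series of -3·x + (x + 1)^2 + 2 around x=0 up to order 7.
x^2 - x + 3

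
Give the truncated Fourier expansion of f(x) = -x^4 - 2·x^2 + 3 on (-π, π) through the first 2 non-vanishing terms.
(-40 + 8·π^2)·cos(x) - π^4/5 - 2·π^2/3 + 3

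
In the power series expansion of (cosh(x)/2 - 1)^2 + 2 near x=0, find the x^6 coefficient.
Expand to order 6: (cosh(x)/2 - 1)^2 + 2 = 7·x^6/720 + x^4/24 - x^2/4 + 9/4 + O(x^7).
The coefficient of x^6 is 7/720.

Final answer: 7/720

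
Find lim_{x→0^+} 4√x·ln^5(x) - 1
The product is a 0·∞ indeterminate form at x → 0⁺.
Rewrite the product as 4·ln^5(x) / x^(-1/2) and apply L'Hôpital, or use the standard hierarchy x^(-1/2) ≫ |ln x|^5 as x → 0⁺.
The indeterminate product → 0, so the limit = -1.

Final answer: -1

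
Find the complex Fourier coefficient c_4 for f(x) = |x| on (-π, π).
Compute the real Fourier coefficients first: a_4 = 0, b_4 = 0.
Then c_4 = (a_4 − i·b_4)/2 = 0.

Final answer: 0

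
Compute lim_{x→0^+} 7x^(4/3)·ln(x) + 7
The product is a 0·∞ indeterminate form at x → 0⁺.
Rewrite the product as 7·ln(x) / x^(-4/3) and apply L'Hôpital, or use the standard hierarchy x^(-4/3) ≫ |ln x| as x → 0⁺.
The indeterminate product → 0, so the limit = 7.

Final answer: 7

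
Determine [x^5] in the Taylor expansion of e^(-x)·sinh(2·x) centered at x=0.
Expand to order 5: e^(-x)·sinh(2·x) = 61·x^5/60 - 5·x^4/3 + 7·x^3/3 - 2·x^2 + 2·x + O(x^6).
The coefficient of x^5 is 61/60.

Final answer: 61/60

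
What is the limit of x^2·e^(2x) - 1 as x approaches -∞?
The product is a 0·∞ indeterminate form at x → -∞.
Rewrite the product as x^2 / e^(-2x) (an ∞/∞ form) and apply L'Hôpital, or use the standard hierarchy e^(2|x|) ≫ |x^2| as x → -∞.
The indeterminate product → 0, so the limit = -1.

Final answer: -1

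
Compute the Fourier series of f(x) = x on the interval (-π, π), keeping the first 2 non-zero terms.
2·sin(x) - sin(2·x)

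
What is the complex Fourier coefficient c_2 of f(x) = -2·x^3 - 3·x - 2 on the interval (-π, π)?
Compute the real Fourier coefficients first: a_2 = 0, b_2 = 2·π^2.
Then c_2 = (a_2 − i·b_2)/2 = -i·π^2.

Final answer: -i·π^2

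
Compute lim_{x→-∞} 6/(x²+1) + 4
Evaluate the dominant behaviour as x → -∞; each term tends to a finite value or vanishes.
Limit = 4.

Final answer: 4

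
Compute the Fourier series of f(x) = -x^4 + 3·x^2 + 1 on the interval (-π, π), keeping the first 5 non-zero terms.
(-60 + 8·π^2)·cos(x) + (6 - 2·π^2)·cos(2·x) + (-52/27 + 8·π^2/9)·cos(3·x) + (15/16 - π^2/2)·cos(4·x) - π^4/5 + 1 + π^2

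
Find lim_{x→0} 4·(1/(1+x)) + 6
Direct substitution at x = 0 gives 10.

Final answer: 10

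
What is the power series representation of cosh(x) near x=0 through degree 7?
x^6/720 + x^4/24 + x^2/2 + 1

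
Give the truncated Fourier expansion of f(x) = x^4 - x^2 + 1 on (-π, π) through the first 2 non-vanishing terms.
(52 - 8·π^2)·cos(x) - π^2/3 + 1 + π^4/5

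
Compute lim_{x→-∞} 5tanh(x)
Evaluate the dominant behaviour as x → -∞; each term tends to a finite value or vanishes.
Limit = -5.

Final answer: -5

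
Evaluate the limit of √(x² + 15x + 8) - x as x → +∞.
As x → +∞: multiply by the conjugate to get (15x+8)/(√(x²+15x+8)+x); the denominator ~ 2x, so the limit is 15/2.
Limit = 15/2.

Final answer: 15/2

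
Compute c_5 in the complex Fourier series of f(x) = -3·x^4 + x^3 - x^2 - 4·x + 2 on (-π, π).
Compute the real Fourier coefficients first: a_5 = -44/625 + 24·π^2/25, b_5 = -212/125 + 2·π^2/5.
Then c_5 = (a_5 − i·b_5)/2 = -22/625 + 12·π^2/25 - i·π^2/5 + 106·i/125.

Final answer: -22/625 + 12·π^2/25 - i·π^2/5 + 106·i/125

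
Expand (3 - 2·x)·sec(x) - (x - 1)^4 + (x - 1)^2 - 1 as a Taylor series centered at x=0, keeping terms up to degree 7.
-61·x^7/360 + 61·x^6/240 - 5·x^5/12 - 3·x^4/8 + 3·x^3 - 7·x^2/2 + 2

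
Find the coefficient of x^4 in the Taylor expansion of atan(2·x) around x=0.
Expand to order 4: atan(2·x) = -8·x^3/3 + 2·x + O(x^5).
The coefficient of x^4 is 0.

Final answer: 0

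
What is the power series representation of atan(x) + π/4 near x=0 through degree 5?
x^5/5 - x^3/3 + x + π/4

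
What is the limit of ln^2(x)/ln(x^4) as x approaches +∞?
This is an ∞/∞ indeterminate form as x → +∞.
Write ln(x^4) = 4·ln(x), reducing the quotient to ln(x)/4 → ∞.
Limit = ∞.

Final answer: ∞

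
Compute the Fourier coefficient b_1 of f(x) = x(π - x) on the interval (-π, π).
b_1 = (1/π) ∫_{-π}^{π} f(x)·sin(1x) dx.
Evaluate the integral (use parity and integration by parts as needed): b_1 = 2·π.

Final answer: 2·π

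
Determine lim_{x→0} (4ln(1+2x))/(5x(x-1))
Both numerator and denominator → 0 as x → 0; this is a 0/0 indeterminate form.
Expand each to leading order near x = 0: numerator ~ 8·x, denominator ~ -5·x.
The limit of the ratio is -8/5.

Final answer: -8/5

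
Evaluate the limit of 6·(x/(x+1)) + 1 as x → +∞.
Evaluate the dominant behaviour as x → +∞; each term tends to a finite value or vanishes.
Limit = 7.

Final answer: 7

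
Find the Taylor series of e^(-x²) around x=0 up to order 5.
x^4/2 - x^2 + 1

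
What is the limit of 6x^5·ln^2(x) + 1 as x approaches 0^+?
The product is a 0·∞ indeterminate form at x → 0⁺.
Rewrite the product as 6·ln^2(x) / x^(-5) and apply L'Hôpital, or use the standard hierarchy x^(-5) ≫ |ln x|^2 as x → 0⁺.
The indeterminate product → 0, so the limit = 1.

Final answer: 1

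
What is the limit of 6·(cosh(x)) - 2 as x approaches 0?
Direct substitution at x = 0 gives 4.

Final answer: 4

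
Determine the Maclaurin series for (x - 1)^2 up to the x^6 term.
x^2 - 2·x + 1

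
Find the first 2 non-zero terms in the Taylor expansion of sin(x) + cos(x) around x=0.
x + 1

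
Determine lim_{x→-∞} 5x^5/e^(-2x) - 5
The quotient is an ∞/∞ indeterminate form as x → -∞.
Compare growth rates of the dominant terms (exponentials ≫ polynomials ≫ logarithms), or apply L'Hôpital's rule; the quotient → 0.
Adding the constant: 0 - 5 = -5. Limit = -5.

Final answer: -5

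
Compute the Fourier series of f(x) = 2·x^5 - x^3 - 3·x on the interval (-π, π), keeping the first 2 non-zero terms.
(-82·π^2 + 4·π^4 + 486)·sin(x) + (-2·π^4 - 27/2 + 11·π^2)·sin(2·x)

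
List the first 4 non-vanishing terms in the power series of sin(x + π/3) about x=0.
-x^3/12 - √(3)·x^2/4 + x/2 + √(3)/2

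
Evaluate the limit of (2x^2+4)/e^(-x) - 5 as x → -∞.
The quotient is an ∞/∞ indeterminate form as x → -∞.
Compare growth rates of the dominant terms (exponentials ≫ polynomials ≫ logarithms), or apply L'Hôpital's rule; the quotient → 0.
Adding the constant: 0 - 5 = -5. Limit = -5.

Final answer: -5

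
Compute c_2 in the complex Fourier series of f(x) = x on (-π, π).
Compute the real Fourier coefficients first: a_2 = 0, b_2 = -1.
Then c_2 = (a_2 − i·b_2)/2 = i/2.

Final answer: i/2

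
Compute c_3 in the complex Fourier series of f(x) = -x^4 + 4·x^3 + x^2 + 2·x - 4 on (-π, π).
Compute the real Fourier coefficients first: a_3 = -28/27 + 8·π^2/9, b_3 = -4/9 + 8·π^2/3.
Then c_3 = (a_3 − i·b_3)/2 = -14/27 + 4·π^2/9 - 4·i·π^2/3 + 2·i/9.

Final answer: -14/27 + 4·π^2/9 - 4·i·π^2/3 + 2·i/9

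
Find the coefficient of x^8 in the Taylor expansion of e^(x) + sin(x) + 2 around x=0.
Expand to order 8: e^(x) + sin(x) + 2 = x^8/40320 + x^6/720 + x^5/60 + x^4/24 + x^2/2 + 2·x + 3 + O(x^9).
The coefficient of x^8 is 1/40320.

Final answer: 1/40320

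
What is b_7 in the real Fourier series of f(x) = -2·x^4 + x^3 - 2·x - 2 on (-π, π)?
b_7 = (1/π) ∫_{-π}^{π} f(x)·sin(7x) dx.
Evaluate the integral (use parity and integration by parts as needed): b_7 = -208/343 + 2·π^2/7.

Final answer: -208/343 + 2·π^2/7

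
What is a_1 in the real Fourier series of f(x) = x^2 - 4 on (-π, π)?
a_1 = (1/π) ∫_{-π}^{π} f(x)·cos(1x) dx.
Evaluate the integral (use parity and integration by parts as needed): a_1 = -4.

Final answer: -4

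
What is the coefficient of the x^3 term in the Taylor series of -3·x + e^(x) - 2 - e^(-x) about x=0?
Expand to order 3: -3·x + e^(x) - 2 - e^(-x) = x^3/3 - x - 2 + O(x^4).
The coefficient of x^3 is 1/3.

Final answer: 1/3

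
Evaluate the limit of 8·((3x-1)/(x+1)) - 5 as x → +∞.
Evaluate the dominant behaviour as x → +∞; each term tends to a finite value or vanishes.
Limit = 19.

Final answer: 19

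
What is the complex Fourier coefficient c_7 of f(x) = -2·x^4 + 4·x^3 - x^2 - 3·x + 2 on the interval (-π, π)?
Compute the real Fourier coefficients first: a_7 = 100/2401 + 16·π^2/49, b_7 = -342/343 + 8·π^2/7.
Then c_7 = (a_7 − i·b_7)/2 = 50/2401 + 8·π^2/49 - 4·i·π^2/7 + 171·i/343.

Final answer: 50/2401 + 8·π^2/49 - 4·i·π^2/7 + 171·i/343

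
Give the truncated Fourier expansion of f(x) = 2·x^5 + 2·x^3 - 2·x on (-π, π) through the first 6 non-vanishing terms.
(-76·π^2 + 4·π^4 + 452)·sin(x) + (-2·π^4 - 10 + 8·π^2)·sin(2·x) + (-44·π^2/27 - 20/81 + 4·π^4/3)·sin(3·x) + (-π^4 + 29/32 + π^2/4)·sin(4·x) + (-524/625 + 4·π^2/25 + 4·π^4/5)·sin(5·x) + (-2·π^4/3 - 8·π^2/27 + 58/81)·sin(6·x)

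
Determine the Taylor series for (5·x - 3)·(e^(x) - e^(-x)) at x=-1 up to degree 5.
(-8 + 8·e^(2))·e^(-1) + (-13·e^(2) - 3)·e^(-1)·(x + 1) + (1 + 9·e^(2))·e^(-1)·(x + 1)^2 + (7 - 23·e^(2))·e^(-1)·(x + 1)^3/6 + (3 + 7·e^(2))·e^(-1)·(x + 1)^4/6 + (17 - 33·e^(2))·e^(-1)·(x + 1)^5/120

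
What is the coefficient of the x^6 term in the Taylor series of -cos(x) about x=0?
Expand to order 6: -cos(x) = x^6/720 - x^4/24 + x^2/2 - 1 + O(x^7).
The coefficient of x^6 is 1/720.

Final answer: 1/720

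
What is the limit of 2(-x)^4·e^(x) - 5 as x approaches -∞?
The product is a 0·∞ indeterminate form at x → -∞.
Rewrite the product as 2(-x)^4 / e^(-x) (an ∞/∞ form) and apply L'Hôpital, or use the standard hierarchy e^(|x|) ≫ |(-x)^4| as x → -∞.
The indeterminate product → 0, so the limit = -5.

Final answer: -5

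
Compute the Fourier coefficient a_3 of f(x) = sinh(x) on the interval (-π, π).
a_3 = (1/π) ∫_{-π}^{π} f(x)·cos(3x) dx.
Evaluate the integral (use parity and integration by parts as needed): a_3 = 0.

Final answer: 0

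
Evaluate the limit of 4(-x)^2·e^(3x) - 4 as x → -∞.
The product is a 0·∞ indeterminate form at x → -∞.
Rewrite the product as 4(-x)^2 / e^(-3x) (an ∞/∞ form) and apply L'Hôpital, or use the standard hierarchy e^(3|x|) ≫ |(-x)^2| as x → -∞.
The indeterminate product → 0, so the limit = -4.

Final answer: -4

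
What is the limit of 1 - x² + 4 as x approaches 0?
Direct substitution at x = 0 gives 5.

Final answer: 5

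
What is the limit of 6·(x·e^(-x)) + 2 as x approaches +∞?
Evaluate the dominant behaviour as x → +∞; each term tends to a finite value or vanishes.
Limit = 2.

Final answer: 2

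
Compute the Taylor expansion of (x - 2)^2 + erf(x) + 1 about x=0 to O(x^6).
x^5/(5·√(π)) - 2·x^3/(3·√(π)) + x^2 + x·(-4 + 2/√(π)) + 5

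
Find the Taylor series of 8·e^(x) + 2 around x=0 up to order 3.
4·x^3/3 + 4·x^2 + 8·x + 10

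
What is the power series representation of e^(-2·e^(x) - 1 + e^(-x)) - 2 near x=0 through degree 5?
-41·x^5·e^(-2)/20 + 65·x^4·e^(-2)/24 - 7·x^3·e^(-2)/2 + 4·x^2·e^(-2) - 3·x·e^(-2) - 2 + e^(-2)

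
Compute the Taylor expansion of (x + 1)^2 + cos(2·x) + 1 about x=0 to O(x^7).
-4·x^6/45 + 2·x^4/3 - x^2 + 2·x + 3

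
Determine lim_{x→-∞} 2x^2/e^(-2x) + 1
The quotient is an ∞/∞ indeterminate form as x → -∞.
Compare growth rates of the dominant terms (exponentials ≫ polynomials ≫ logarithms), or apply L'Hôpital's rule; the quotient → 0.
Adding the constant: 0 + 1 = 1. Limit = 1.

Final answer: 1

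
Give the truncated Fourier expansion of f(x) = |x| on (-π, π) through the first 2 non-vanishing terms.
-4·cos(x)/π + π/2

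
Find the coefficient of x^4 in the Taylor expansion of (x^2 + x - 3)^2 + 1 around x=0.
Expand to order 4: (x^2 + x - 3)^2 + 1 = x^4 + 2·x^3 - 5·x^2 - 6·x + 10 + O(x^5).
The coefficient of x^4 is 1.

Final answer: 1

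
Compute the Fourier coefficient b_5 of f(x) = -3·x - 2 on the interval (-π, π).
b_5 = (1/π) ∫_{-π}^{π} f(x)·sin(5x) dx.
Evaluate the integral (use parity and integration by parts as needed): b_5 = -6/5.

Final answer: -6/5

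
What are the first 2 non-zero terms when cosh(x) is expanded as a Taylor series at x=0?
x^2/2 + 1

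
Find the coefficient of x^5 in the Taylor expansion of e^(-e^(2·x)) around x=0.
Expand to order 5: e^(-e^(2·x)) = -8·x^5·e^(-1)/15 + 2·x^4·e^(-1)/3 + 4·x^3·e^(-1)/3 - 2·x·e^(-1) + e^(-1) + O(x^6).
The coefficient of x^5 is -8·e^(-1)/15.

Final answer: -8·e^(-1)/15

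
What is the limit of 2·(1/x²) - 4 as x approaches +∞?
Evaluate the dominant behaviour as x → +∞; each term tends to a finite value or vanishes.
Limit = -4.

Final answer: -4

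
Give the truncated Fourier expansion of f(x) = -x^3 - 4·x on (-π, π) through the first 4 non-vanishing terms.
(4 - 2·π^2)·sin(x) + (5/2 + π^2)·sin(2·x) + (-2·π^2/3 - 20/9)·sin(3·x) + (29/16 + π^2/2)·sin(4·x)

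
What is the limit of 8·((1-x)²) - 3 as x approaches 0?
Direct substitution at x = 0 gives 5.

Final answer: 5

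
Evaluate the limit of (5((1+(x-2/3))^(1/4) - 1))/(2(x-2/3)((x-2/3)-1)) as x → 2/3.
Both numerator and denominator → 0 as x → 2/3; this is a 0/0 indeterminate form.
Expand each to leading order near x = 2/3: numerator ~ 5·(x - 2/3)/4, denominator ~ -2·(x - 2/3).
The limit of the ratio is -5/8.

Final answer: -5/8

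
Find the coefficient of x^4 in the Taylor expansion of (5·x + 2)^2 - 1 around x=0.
Expand to order 4: (5·x + 2)^2 - 1 = 25·x^2 + 20·x + 3 + O(x^5).
The coefficient of x^4 is 0.

Final answer: 0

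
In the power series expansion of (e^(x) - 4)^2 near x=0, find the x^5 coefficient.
Expand to order 5: (e^(x) - 4)^2 = x^5/5 + x^4/3 - 2·x^2 - 6·x + 9 + O(x^6).
The coefficient of x^5 is 1/5.

Final answer: 1/5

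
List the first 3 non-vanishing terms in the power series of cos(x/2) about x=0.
x^4/384 - x^2/8 + 1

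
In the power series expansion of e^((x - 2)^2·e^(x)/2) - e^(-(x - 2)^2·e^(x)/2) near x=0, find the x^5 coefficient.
Expand to order 5: e^((x - 2)^2·e^(x)/2) - e^(-(x - 2)^2·e^(x)/2) = x^5·(-e^(-2)/15 + e^(2)/10) + x^4·(-e^(-2)/8 + e^(2)/8) + x^3·(-e^(2)/6 - e^(-2)/6) + x^2·(-e^(2)/2 - e^(-2)/2) - e^(-2) + e^(2) + O(x^6).
The coefficient of x^5 is -e^(-2)/15 + e^(2)/10.

Final answer: -e^(-2)/15 + e^(2)/10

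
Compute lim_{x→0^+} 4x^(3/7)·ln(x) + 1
The product is a 0·∞ indeterminate form at x → 0⁺.
Rewrite the product as 4·ln(x) / x^(-3/7) and apply L'Hôpital, or use the standard hierarchy x^(-3/7) ≫ |ln x| as x → 0⁺.
The indeterminate product → 0, so the limit = 1.

Final answer: 1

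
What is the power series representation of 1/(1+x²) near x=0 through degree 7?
-x^6 + x^4 - x^2 + 1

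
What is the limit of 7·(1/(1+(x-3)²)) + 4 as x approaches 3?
Direct substitution at x = 3 gives 11.

Final answer: 11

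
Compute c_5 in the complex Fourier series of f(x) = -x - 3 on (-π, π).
Compute the real Fourier coefficients first: a_5 = 0, b_5 = -2/5.
Then c_5 = (a_5 − i·b_5)/2 = i/5.

Final answer: i/5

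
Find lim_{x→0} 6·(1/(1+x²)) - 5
Direct substitution at x = 0 gives 1.

Final answer: 1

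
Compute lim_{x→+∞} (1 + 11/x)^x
As x → +∞: this is the defining limit (1 + 11/x)^x → e^11.
Limit = e^(11).

Final answer: e^(11)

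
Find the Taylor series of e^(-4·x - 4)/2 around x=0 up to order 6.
128·x^6·e^(-4)/45 - 64·x^5·e^(-4)/15 + 16·x^4·e^(-4)/3 - 16·x^3·e^(-4)/3 + 4·x^2·e^(-4) - 2·x·e^(-4) + e^(-4)/2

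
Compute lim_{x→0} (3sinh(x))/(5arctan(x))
Both numerator and denominator → 0 as x → 0; this is a 0/0 indeterminate form.
Expand each to leading order near x = 0: numerator ~ 3·x, denominator ~ 5·x.
The limit of the ratio is 3/5.

Final answer: 3/5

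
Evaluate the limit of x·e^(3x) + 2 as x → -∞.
The product is a 0·∞ indeterminate form at x → -∞.
Rewrite the product as x / e^(-3x) (an ∞/∞ form) and apply L'Hôpital, or use the standard hierarchy e^(3|x|) ≫ |x| as x → -∞.
The indeterminate product → 0, so the limit = 2.

Final answer: 2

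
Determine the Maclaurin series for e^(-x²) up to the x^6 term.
-x^6/6 + x^4/2 - x^2 + 1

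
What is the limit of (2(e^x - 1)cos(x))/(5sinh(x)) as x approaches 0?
Both numerator and denominator → 0 as x → 0; this is a 0/0 indeterminate form.
Expand each to leading order near x = 0: numerator ~ 2·x, denominator ~ 5·x.
The limit of the ratio is 2/5.

Final answer: 2/5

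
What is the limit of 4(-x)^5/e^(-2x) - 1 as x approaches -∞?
The quotient is an ∞/∞ indeterminate form as x → -∞.
Compare growth rates of the dominant terms (exponentials ≫ polynomials ≫ logarithms), or apply L'Hôpital's rule; the quotient → 0.
Adding the constant: 0 - 1 = -1. Limit = -1.

Final answer: -1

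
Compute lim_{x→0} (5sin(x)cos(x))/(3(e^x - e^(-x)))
Both numerator and denominator → 0 as x → 0; this is a 0/0 indeterminate form.
Expand each to leading order near x = 0: numerator ~ 5·x, denominator ~ 6·x.
The limit of the ratio is 5/6.

Final answer: 5/6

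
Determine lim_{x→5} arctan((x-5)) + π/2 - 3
Direct substitution at x = 5 gives -3 + π/2.

Final answer: -3 + π/2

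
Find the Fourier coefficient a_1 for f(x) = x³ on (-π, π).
a_1 = (1/π) ∫_{-π}^{π} f(x)·cos(1x) dx.
Evaluate the integral (use parity and integration by parts as needed): a_1 = 0.

Final answer: 0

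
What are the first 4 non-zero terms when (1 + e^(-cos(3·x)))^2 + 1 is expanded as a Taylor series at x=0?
x^6·(81·e^(-1)/(40·(e^(-1) + 1)) + 243·e^(-2)/(4·(e^(-1) + 1)^2))·(e^(-1) + 1)^2 + x^4·(81·e^(-2)/(4·(e^(-1) + 1)^2) + 27·e^(-1)/(2·(e^(-1) + 1)))·(e^(-1) + 1)^2 + 9·x^2·(e^(-1) + 1)·e^(-1) + 1 + (e^(-1) + 1)^2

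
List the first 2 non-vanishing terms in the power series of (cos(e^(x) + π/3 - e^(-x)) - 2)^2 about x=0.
3·√(3)·x + 9/4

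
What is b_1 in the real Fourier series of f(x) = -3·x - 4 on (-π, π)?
b_1 = (1/π) ∫_{-π}^{π} f(x)·sin(1x) dx.
Evaluate the integral (use parity and integration by parts as needed): b_1 = -6.

Final answer: -6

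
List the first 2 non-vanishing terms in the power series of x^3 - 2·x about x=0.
x^3 - 2·x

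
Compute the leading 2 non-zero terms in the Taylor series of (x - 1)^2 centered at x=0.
1 - 2·x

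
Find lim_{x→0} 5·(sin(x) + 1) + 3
Direct substitution at x = 0 gives 8.

Final answer: 8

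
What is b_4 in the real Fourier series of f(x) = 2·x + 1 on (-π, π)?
b_4 = (1/π) ∫_{-π}^{π} f(x)·sin(4x) dx.
Evaluate the integral (use parity and integration by parts as needed): b_4 = -1.

Final answer: -1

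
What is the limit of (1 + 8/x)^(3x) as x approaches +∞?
As x → +∞: write (1 + 8/x)^(3x) = ((1 + 8/x)^x)^3 → (e^8)^3 = e^24.
Limit = e^(24).

Final answer: e^(24)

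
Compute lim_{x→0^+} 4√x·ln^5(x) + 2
The product is a 0·∞ indeterminate form at x → 0⁺.
Rewrite the product as 4·ln^5(x) / x^(-1/2) and apply L'Hôpital, or use the standard hierarchy x^(-1/2) ≫ |ln x|^5 as x → 0⁺.
The indeterminate product → 0, so the limit = 2.

Final answer: 2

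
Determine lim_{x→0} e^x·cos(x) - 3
Direct substitution at x = 0 gives -2.

Final answer: -2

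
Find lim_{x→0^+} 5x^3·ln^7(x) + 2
The product is a 0·∞ indeterminate form at x → 0⁺.
Rewrite the product as 5·ln^7(x) / x^(-3) and apply L'Hôpital, or use the standard hierarchy x^(-3) ≫ |ln x|^7 as x → 0⁺.
The indeterminate product → 0, so the limit = 2.

Final answer: 2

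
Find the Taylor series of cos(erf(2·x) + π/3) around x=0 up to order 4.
x^4·(16/(3·π^2) + 32/(3·π)) + x^3·(16·√(3)/(3·π^(3/2)) + 8·√(3)/(3·√(π))) - 4·x^2/π - 2·√(3)·x/√(π) + 1/2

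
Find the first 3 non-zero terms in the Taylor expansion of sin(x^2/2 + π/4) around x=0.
-√(2)·x^4/16 + √(2)·x^2/4 + √(2)/2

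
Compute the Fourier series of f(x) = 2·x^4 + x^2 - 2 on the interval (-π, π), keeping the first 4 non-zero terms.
(92 - 16·π^2)·cos(x) + (-5 + 4·π^2)·cos(2·x) + (20/27 - 16·π^2/9)·cos(3·x) - 2 + π^2/3 + 2·π^4/5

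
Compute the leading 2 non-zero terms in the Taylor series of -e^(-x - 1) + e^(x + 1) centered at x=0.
x·(e^(-1) + e) - e^(-1) + e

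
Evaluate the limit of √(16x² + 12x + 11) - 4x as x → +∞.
As x → +∞: multiply by the conjugate to get (12x+11)/(√(16x²+12x+11)+4x); the denominator ~ 8x, so the limit is 12/8 = 3/2.
Limit = 3/2.

Final answer: 3/2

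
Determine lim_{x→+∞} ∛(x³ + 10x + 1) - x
This is an ∞ − ∞ indeterminate form.
Multiply by (A² + AB + B²)/(A² + AB + B²) where A = ∛(x³+10x + 1), B = x to use A³ − B³ = (A−B)(A²+AB+B²); the x³ terms cancel, leaving (10x + 1)/(A²+AB+B²) with denominator ~ 3x², so the limit is 0.
Limit = 0.

Final answer: 0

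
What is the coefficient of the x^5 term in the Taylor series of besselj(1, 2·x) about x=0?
Expand to order 5: besselj(1, 2·x) = x^5/12 - x^3/2 + x + O(x^6).
The coefficient of x^5 is 1/12.

Final answer: 1/12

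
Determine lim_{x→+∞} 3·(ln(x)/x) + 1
Evaluate the dominant behaviour as x → +∞; each term tends to a finite value or vanishes.
Limit = 1.

Final answer: 1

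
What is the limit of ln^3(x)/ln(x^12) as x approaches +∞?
This is an ∞/∞ indeterminate form as x → +∞.
Write ln(x^12) = 12·ln(x), reducing the quotient to ln^2(x)/12 → ∞.
Limit = ∞.

Final answer: ∞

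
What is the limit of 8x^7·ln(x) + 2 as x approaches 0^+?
The product is a 0·∞ indeterminate form at x → 0⁺.
Rewrite the product as 8·ln(x) / x^(-7) and apply L'Hôpital, or use the standard hierarchy x^(-7) ≫ |ln x| as x → 0⁺.
The indeterminate product → 0, so the limit = 2.

Final answer: 2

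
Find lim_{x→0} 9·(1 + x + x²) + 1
Direct substitution at x = 0 gives 10.

Final answer: 10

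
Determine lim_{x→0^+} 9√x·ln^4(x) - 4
The product is a 0·∞ indeterminate form at x → 0⁺.
Rewrite the product as 9·ln^4(x) / x^(-1/2) and apply L'Hôpital, or use the standard hierarchy x^(-1/2) ≫ |ln x|^4 as x → 0⁺.
The indeterminate product → 0, so the limit = -4.

Final answer: -4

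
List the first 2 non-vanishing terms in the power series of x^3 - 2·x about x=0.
x^3 - 2·x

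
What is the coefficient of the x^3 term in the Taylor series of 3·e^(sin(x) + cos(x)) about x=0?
Expand to order 3: 3·e^(sin(x) + cos(x)) = -3·e·x^3/2 + 3·e·x + 3·e + O(x^4).
The coefficient of x^3 is -3·e/2.

Final answer: -3·e/2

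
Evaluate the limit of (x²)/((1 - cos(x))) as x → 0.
Both numerator and denominator → 0 as x → 0; this is a 0/0 indeterminate form.
Expand each to leading order near x = 0: numerator ~ x^2, denominator ~ x^2/2.
The limit of the ratio is 2.

Final answer: 2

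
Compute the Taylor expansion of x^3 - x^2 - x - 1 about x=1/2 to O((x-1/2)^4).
-13/8 - 5·(x - 1/2)/4 + (x - 1/2)^2/2 + (x - 1/2)^3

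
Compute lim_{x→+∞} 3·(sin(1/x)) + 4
Evaluate the dominant behaviour as x → +∞; each term tends to a finite value or vanishes.
Limit = 4.

Final answer: 4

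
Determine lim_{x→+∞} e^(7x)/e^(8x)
This is an ∞/∞ indeterminate form as x → +∞.
Rewrite e^(7x)/e^(8x) = e^((7−8)x) = e^(-x); the exponent coefficient is -1 < 0 so e^(-x) → 0.
Limit = 0.

Final answer: 0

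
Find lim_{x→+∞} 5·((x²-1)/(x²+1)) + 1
Evaluate the dominant behaviour as x → +∞; each term tends to a finite value or vanishes.
Limit = 6.

Final answer: 6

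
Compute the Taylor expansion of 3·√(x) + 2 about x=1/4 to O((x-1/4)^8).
7/2 + 3·(x - 1/4) - 3·(x - 1/4)^2 + 6·(x - 1/4)^3 - 15·(x - 1/4)^4 + 42·(x - 1/4)^5 - 126·(x - 1/4)^6 + 396·(x - 1/4)^7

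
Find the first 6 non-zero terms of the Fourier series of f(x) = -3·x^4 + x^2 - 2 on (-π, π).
(-148 + 24·π^2)·cos(x) + (10 - 6·π^2)·cos(2·x) + (-20/9 + 8·π^2/3)·cos(3·x) + (13/16 - 3·π^2/2)·cos(4·x) + (-244/625 + 24·π^2/25)·cos(5·x) - 3·π^4/5 - 2 + π^2/3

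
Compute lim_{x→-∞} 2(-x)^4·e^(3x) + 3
The product is a 0·∞ indeterminate form at x → -∞.
Rewrite the product as 2(-x)^4 / e^(-3x) (an ∞/∞ form) and apply L'Hôpital, or use the standard hierarchy e^(3|x|) ≫ |(-x)^4| as x → -∞.
The indeterminate product → 0, so the limit = 3.

Final answer: 3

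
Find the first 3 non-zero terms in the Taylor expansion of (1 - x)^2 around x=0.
x^2 - 2·x + 1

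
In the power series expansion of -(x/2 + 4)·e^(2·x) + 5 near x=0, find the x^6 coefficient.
Expand to order 6: -(x/2 + 4)·e^(2·x) + 5 = -22·x^6/45 - 7·x^5/5 - 10·x^4/3 - 19·x^3/3 - 9·x^2 - 17·x/2 + 1 + O(x^7).
The coefficient of x^6 is -22/45.

Final answer: -22/45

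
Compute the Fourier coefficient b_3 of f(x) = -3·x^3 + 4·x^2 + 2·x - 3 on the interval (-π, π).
b_3 = (1/π) ∫_{-π}^{π} f(x)·sin(3x) dx.
Evaluate the integral (use parity and integration by parts as needed): b_3 = 8/3 - 2·π^2.

Final answer: 8/3 - 2·π^2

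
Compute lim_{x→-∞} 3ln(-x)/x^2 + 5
The quotient is an ∞/∞ indeterminate form as x → -∞.
Compare growth rates of the dominant terms (exponentials ≫ polynomials ≫ logarithms), or apply L'Hôpital's rule; the quotient → 0.
Adding the constant: 0 + 5 = 5. Limit = 5.

Final answer: 5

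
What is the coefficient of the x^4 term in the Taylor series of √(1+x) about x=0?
Expand to order 4: √(1+x) = -5·x^4/128 + x^3/16 - x^2/8 + x/2 + 1 + O(x^5).
The coefficient of x^4 is -5/128.

Final answer: -5/128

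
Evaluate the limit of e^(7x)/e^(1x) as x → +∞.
This is an ∞/∞ indeterminate form as x → +∞.
Rewrite e^(7x)/e^(1x) = e^((7−1)x) = e^(6x); the exponent coefficient is 6 > 0 so e^(6x) → ∞.
Limit = ∞.

Final answer: ∞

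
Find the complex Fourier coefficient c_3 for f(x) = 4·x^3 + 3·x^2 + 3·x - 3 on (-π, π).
Compute the real Fourier coefficients first: a_3 = -4/3, b_3 = 2/9 + 8·π^2/3.
Then c_3 = (a_3 − i·b_3)/2 = -2/3 - 4·i·π^2/3 - i/9.

Final answer: -2/3 - 4·i·π^2/3 - i/9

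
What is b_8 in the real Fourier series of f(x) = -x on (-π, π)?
b_8 = (1/π) ∫_{-π}^{π} f(x)·sin(8x) dx.
Evaluate the integral (use parity and integration by parts as needed): b_8 = 1/4.

Final answer: 1/4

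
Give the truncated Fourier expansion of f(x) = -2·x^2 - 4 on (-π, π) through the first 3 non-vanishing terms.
8·cos(x) - 2·cos(2·x) - 2·π^2/3 - 4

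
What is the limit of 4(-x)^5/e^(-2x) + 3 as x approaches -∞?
The quotient is an ∞/∞ indeterminate form as x → -∞.
Compare growth rates of the dominant terms (exponentials ≫ polynomials ≫ logarithms), or apply L'Hôpital's rule; the quotient → 0.
Adding the constant: 0 + 3 = 3. Limit = 3.

Final answer: 3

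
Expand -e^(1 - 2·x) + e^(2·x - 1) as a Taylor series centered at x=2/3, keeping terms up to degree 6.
(-1 + e^(2/3))·e^(-1/3) + (2 + 2·e^(2/3))·e^(-1/3)·(x - 2/3) + (-2 + 2·e^(2/3))·e^(-1/3)·(x - 2/3)^2 + (4 + 4·e^(2/3))·e^(-1/3)·(x - 2/3)^3/3 + (-2 + 2·e^(2/3))·e^(-1/3)·(x - 2/3)^4/3 + (4 + 4·e^(2/3))·e^(-1/3)·(x - 2/3)^5/15 + (-4 + 4·e^(2/3))·e^(-1/3)·(x - 2/3)^6/45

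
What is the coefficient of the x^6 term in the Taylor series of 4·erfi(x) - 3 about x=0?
Expand to order 6: 4·erfi(x) - 3 = 4·x^5/(5·√(π)) + 8·x^3/(3·√(π)) + 8·x/√(π) - 3 + O(x^7).
The coefficient of x^6 is 0.

Final answer: 0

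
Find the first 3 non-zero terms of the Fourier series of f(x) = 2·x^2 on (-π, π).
-8·cos(x) + 2·cos(2·x) + 2·π^2/3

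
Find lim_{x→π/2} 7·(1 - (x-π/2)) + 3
Direct substitution at x = π/2 gives 10.

Final answer: 10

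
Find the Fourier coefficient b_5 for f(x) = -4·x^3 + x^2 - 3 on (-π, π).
b_5 = (1/π) ∫_{-π}^{π} f(x)·sin(5x) dx.
Evaluate the integral (use parity and integration by parts as needed): b_5 = 48/125 - 8·π^2/5.

Final answer: 48/125 - 8·π^2/5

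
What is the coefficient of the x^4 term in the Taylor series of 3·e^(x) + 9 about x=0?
Expand to order 4: 3·e^(x) + 9 = x^4/8 + x^3/2 + 3·x^2/2 + 3·x + 12 + O(x^5).
The coefficient of x^4 is 1/8.

Final answer: 1/8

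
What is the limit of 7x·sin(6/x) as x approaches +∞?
As x → +∞: let u = 6/x → 0⁺; then 7·x·sin(6/x) = 7·6·sin(u)/u → 7·6·1 = 42.
Limit = 42.

Final answer: 42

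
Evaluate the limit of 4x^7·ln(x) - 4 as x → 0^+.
The product is a 0·∞ indeterminate form at x → 0⁺.
Rewrite the product as 4·ln(x) / x^(-7) and apply L'Hôpital, or use the standard hierarchy x^(-7) ≫ |ln x| as x → 0⁺.
The indeterminate product → 0, so the limit = -4.

Final answer: -4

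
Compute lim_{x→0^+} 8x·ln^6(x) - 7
The product is a 0·∞ indeterminate form at x → 0⁺.
Rewrite the product as 8·ln^6(x) / x^(-1) and apply L'Hôpital, or use the standard hierarchy x^(-1) ≫ |ln x|^6 as x → 0⁺.
The indeterminate product → 0, so the limit = -7.

Final answer: -7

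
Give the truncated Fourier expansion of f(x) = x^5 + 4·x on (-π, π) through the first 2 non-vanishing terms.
(-40·π^2 + 2·π^4 + 248)·sin(x) + (-π^4 - 23/2 + 5·π^2)·sin(2·x)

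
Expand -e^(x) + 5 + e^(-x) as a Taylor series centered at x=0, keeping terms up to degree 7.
-x^7/2520 - x^5/60 - x^3/3 - 2·x + 5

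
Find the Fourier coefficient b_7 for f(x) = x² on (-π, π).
b_7 = (1/π) ∫_{-π}^{π} f(x)·sin(7x) dx.
Evaluate the integral (use parity and integration by parts as needed): b_7 = 0.

Final answer: 0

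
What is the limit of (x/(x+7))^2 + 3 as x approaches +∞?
As x → +∞: x/(x+7) = 1/(1 + 7/x) → 1, and the 2nd power of a limit-1 base also → 1; with the additive constant, 1 + 3 = 4.
Limit = 4.

Final answer: 4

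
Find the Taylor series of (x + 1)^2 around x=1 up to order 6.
4 + 4·(x - 1) + (x - 1)^2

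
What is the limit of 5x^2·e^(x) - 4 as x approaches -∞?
The product is a 0·∞ indeterminate form at x → -∞.
Rewrite the product as 5x^2 / e^(-x) (an ∞/∞ form) and apply L'Hôpital, or use the standard hierarchy e^(|x|) ≫ |x^2| as x → -∞.
The indeterminate product → 0, so the limit = -4.

Final answer: -4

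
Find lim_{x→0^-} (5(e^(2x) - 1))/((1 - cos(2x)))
Both numerator and denominator → 0 as x → 0^-; this is a 0/0 indeterminate form.
Expand each to leading order near x = 0: numerator ~ 10·x, denominator ~ 2·x^2.
The limit of the ratio is -∞.

Final answer: -∞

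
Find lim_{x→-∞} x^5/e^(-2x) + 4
The quotient is an ∞/∞ indeterminate form as x → -∞.
Compare growth rates of the dominant terms (exponentials ≫ polynomials ≫ logarithms), or apply L'Hôpital's rule; the quotient → 0.
Adding the constant: 0 + 4 = 4. Limit = 4.

Final answer: 4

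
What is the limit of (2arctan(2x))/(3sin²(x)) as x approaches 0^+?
Both numerator and denominator → 0 as x → 0^+; this is a 0/0 indeterminate form.
Expand each to leading order near x = 0: numerator ~ 4·x, denominator ~ 3·x^2.
The limit of the ratio is ∞.

Final answer: ∞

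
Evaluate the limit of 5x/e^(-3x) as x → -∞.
This is an ∞/∞ indeterminate form as x → -∞.
Compare growth rates of the dominant terms (exponentials ≫ polynomials ≫ logarithms), or apply L'Hôpital's rule; the quotient → 0.
Limit = 0.

Final answer: 0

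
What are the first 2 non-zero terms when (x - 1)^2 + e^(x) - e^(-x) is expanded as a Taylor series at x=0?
x^2 + 1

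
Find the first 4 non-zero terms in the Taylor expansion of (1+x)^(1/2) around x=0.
x^3/16 - x^2/8 + x/2 + 1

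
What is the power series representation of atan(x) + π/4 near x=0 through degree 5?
x^5/5 - x^3/3 + x + π/4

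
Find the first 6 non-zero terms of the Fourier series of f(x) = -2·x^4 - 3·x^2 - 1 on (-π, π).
(-84 + 16·π^2)·cos(x) + (3 - 4·π^2)·cos(2·x) + (4/27 + 16·π^2/9)·cos(3·x) + (-π^2 - 3/8)·cos(4·x) + (204/625 + 16·π^2/25)·cos(5·x) - 2·π^4/5 - π^2 - 1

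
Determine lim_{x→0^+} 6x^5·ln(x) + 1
The product is a 0·∞ indeterminate form at x → 0⁺.
Rewrite the product as 6·ln(x) / x^(-5) and apply L'Hôpital, or use the standard hierarchy x^(-5) ≫ |ln x| as x → 0⁺.
The indeterminate product → 0, so the limit = 1.

Final answer: 1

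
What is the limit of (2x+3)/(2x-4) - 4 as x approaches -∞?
Evaluate the dominant behaviour as x → -∞; each term tends to a finite value or vanishes.
Limit = -3.

Final answer: -3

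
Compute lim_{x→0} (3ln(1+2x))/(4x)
Both numerator and denominator → 0 as x → 0; this is a 0/0 indeterminate form.
Expand each to leading order near x = 0: numerator ~ 6·x, denominator ~ 4·x.
The limit of the ratio is 3/2.

Final answer: 3/2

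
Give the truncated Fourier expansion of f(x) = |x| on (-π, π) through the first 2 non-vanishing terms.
-4·cos(x)/π + π/2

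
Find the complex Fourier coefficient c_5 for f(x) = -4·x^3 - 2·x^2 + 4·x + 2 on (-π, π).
Compute the real Fourier coefficients first: a_5 = 8/25, b_5 = 248/125 - 8·π^2/5.
Then c_5 = (a_5 − i·b_5)/2 = 4/25 - 124·i/125 + 4·i·π^2/5.

Final answer: 4/25 - 124·i/125 + 4·i·π^2/5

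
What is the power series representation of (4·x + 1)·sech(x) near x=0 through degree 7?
-61·x^7/180 - 61·x^6/720 + 5·x^5/6 + 5·x^4/24 - 2·x^3 - x^2/2 + 4·x + 1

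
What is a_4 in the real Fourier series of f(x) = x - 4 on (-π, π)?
a_4 = (1/π) ∫_{-π}^{π} f(x)·cos(4x) dx.
Evaluate the integral (use parity and integration by parts as needed): a_4 = 0.

Final answer: 0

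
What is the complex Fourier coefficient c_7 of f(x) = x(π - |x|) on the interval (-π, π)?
Compute the real Fourier coefficients first: a_7 = 0, b_7 = 8/(343·π).
Then c_7 = (a_7 − i·b_7)/2 = -4·i/(343·π).

Final answer: -4·i/(343·π)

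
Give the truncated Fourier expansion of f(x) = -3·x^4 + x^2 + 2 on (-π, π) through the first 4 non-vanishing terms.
(-148 + 24·π^2)·cos(x) + (10 - 6·π^2)·cos(2·x) + (-20/9 + 8·π^2/3)·cos(3·x) - 3·π^4/5 + 2 + π^2/3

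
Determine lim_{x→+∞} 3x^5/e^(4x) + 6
The quotient is an ∞/∞ indeterminate form as x → +∞.
The exponential denominator e^(4x) dominates the polynomial numerator (e^x ≫ x^5 as x → ∞), so the quotient → 0.
Adding the constant: 0 + 6 = 6. Limit = 6.

Final answer: 6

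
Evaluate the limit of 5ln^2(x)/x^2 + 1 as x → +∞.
The quotient is an ∞/∞ indeterminate form as x → +∞.
The polynomial denominator x^2 dominates the logarithmic numerator (any positive power of x ≫ ln^2(x) as x → ∞), so the quotient → 0.
Adding the constant: 0 + 1 = 1. Limit = 1.

Final answer: 1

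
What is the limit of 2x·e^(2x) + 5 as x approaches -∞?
The product is a 0·∞ indeterminate form at x → -∞.
Rewrite the product as 2x / e^(-2x) (an ∞/∞ form) and apply L'Hôpital, or use the standard hierarchy e^(2|x|) ≫ |x| as x → -∞.
The indeterminate product → 0, so the limit = 5.

Final answer: 5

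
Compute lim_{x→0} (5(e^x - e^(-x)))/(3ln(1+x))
Both numerator and denominator → 0 as x → 0; this is a 0/0 indeterminate form.
Expand each to leading order near x = 0: numerator ~ 10·x, denominator ~ 3·x.
The limit of the ratio is 10/3.

Final answer: 10/3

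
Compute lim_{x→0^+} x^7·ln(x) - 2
The product is a 0·∞ indeterminate form at x → 0⁺.
Rewrite the product as ln(x) / x^(-7) and apply L'Hôpital, or use the standard hierarchy x^(-7) ≫ |ln x| as x → 0⁺.
The indeterminate product → 0, so the limit = -2.

Final answer: -2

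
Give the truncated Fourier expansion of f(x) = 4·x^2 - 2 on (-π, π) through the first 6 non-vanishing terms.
-16·cos(x) + 4·cos(2·x) - 16·cos(3·x)/9 + cos(4·x) - 16·cos(5·x)/25 - 2 + 4·π^2/3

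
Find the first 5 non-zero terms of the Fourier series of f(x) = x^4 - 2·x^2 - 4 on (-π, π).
(56 - 8·π^2)·cos(x) + (-5 + 2·π^2)·cos(2·x) + (40/27 - 8·π^2/9)·cos(3·x) + (-11/16 + π^2/2)·cos(4·x) - 2·π^2/3 - 4 + π^4/5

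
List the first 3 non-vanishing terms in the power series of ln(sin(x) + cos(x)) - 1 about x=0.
-x^2 + x - 1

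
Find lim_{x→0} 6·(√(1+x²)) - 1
Direct substitution at x = 0 gives 5.

Final answer: 5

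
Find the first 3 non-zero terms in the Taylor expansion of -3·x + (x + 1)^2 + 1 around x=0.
x^2 - x + 2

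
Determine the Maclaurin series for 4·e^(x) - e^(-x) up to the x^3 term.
5·x^3/6 + 3·x^2/2 + 5·x + 3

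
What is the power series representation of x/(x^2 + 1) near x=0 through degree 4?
-x^3 + x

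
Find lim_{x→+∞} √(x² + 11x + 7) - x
As x → +∞: multiply by the conjugate to get (11x+7)/(√(x²+11x+7)+x); the denominator ~ 2x, so the limit is 11/2.
Limit = 11/2.

Final answer: 11/2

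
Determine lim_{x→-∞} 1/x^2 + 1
Evaluate the dominant behaviour as x → -∞; each term tends to a finite value or vanishes.
Limit = 1.

Final answer: 1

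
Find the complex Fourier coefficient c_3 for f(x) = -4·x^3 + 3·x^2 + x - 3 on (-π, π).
Compute the real Fourier coefficients first: a_3 = -4/3, b_3 = 22/9 - 8·π^2/3.
Then c_3 = (a_3 − i·b_3)/2 = -2/3 - 11·i/9 + 4·i·π^2/3.

Final answer: -2/3 - 11·i/9 + 4·i·π^2/3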